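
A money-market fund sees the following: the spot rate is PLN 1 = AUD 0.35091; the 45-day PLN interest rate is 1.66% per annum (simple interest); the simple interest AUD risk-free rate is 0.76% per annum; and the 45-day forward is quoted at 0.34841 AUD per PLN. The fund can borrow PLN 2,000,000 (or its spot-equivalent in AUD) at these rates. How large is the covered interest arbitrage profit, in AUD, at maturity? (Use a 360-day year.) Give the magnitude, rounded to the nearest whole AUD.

AUD 4,221

T = 45/360 years.
Keep in PLN, deliver into the forward: 2,000,000·1.002075·0.34841 = AUD 698,265.90.
Swap to AUD now, deposit: 2,000,000·0.35091·1.000950 = AUD 702,486.73.
The quoted forward undervalues PLN, so borrow PLN, convert to AUD at spot, deposit the AUD at 0.76%, and buy PLN forward at 0.34841 to cover the loan.
The gap between the two covered legs is AUD 4,221.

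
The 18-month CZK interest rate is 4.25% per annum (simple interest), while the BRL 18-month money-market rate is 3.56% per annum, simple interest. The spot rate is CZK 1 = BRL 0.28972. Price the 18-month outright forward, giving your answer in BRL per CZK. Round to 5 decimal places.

T = 18/12 years.
Growth of 1 BRL over T: 1 + 0.0356×18/12 = 1.053400.
CZK growth factor: 1 + 0.0425×18/12 = 1.063750.
CIP: F = S · (grow BRL)/(grow CZK) = 0.28972 × 1.053400/1.063750 = 0.2869011 BRL per CZK.

0.28690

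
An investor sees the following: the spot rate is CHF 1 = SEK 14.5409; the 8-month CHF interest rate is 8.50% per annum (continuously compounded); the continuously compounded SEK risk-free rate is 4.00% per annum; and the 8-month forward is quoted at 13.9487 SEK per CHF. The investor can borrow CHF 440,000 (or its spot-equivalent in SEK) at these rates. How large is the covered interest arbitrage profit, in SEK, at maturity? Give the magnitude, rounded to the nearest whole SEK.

SEK 75,646

T = 8/12 years.
Keep in CHF, deliver into the forward: 440,000·1.058302984·13.9487 = SEK 6,495,258.37.
Swap to SEK now, deposit: 440,000·14.5409·1.027025404 = SEK 6,570,904.43.
The quoted forward undervalues CHF, so borrow CHF, convert to SEK at spot, deposit the SEK at 4.00%, and buy CHF forward at 13.9487 to cover the loan.
The gap between the two covered legs is SEK 75,646.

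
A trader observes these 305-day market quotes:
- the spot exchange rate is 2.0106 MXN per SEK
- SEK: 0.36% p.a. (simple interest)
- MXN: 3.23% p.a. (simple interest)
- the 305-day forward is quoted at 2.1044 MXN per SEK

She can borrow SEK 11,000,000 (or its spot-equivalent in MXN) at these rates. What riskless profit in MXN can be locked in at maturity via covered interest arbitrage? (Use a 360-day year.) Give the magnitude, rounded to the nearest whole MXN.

T = 305/360 years.
Keep in SEK, deliver into the forward: 11,000,000·1.003050·2.1044 = MXN 23,219,002.62.
Swap to MXN now, deposit: 11,000,000·2.0106·1.0273652778 = MXN 22,721,826.90.
The quoted forward overvalues SEK, so borrow MXN, buy SEK at spot, deposit the SEK at 0.36%, and sell the proceeds forward at 2.1044.
Profit = 23,219,002.62 − 22,721,826.90 = MXN 497,176.

MXN 497,176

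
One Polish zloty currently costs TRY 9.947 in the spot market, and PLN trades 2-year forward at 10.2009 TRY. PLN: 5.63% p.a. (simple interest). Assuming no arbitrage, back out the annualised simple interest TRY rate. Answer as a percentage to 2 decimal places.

7.05%

T = 2 years.
CIP gives F = S · g_TRY/g_PLN, so g_TRY/g_PLN = 10.2009/9.947 = 1.0255253.
PLN growth factor: 1 + 0.0563×2 = 1.112600.
That pins the TRY growth at 1.1409994.
r = (1.1409994 − 1)/2 = 0.070500 → 7.05%.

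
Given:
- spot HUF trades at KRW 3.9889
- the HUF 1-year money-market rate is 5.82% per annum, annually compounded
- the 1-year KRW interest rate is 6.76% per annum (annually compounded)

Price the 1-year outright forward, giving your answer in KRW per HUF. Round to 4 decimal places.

4.0243

T = 1 year.
KRW accumulates by (1 + 0.0676)^1 = 1.067600.
HUF accumulates by (1 + 0.0582)^1 = 1.058200.
So F = 3.9889 × 1.067600 / 1.058200 = 4.024333 (KRW/HUF).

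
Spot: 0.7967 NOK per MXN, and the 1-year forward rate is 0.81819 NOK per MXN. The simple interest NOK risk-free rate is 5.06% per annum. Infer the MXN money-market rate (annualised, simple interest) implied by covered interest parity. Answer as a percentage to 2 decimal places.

2.30%

T = 1 year.
By CIP, F/S equals the NOK-to-MXN growth ratio: 0.81819/0.7967 = 1.0269738.
NOK growth factor: 1 + 0.0506×1 = 1.050600.
So the MXN growth factor = 1.0230057.
(1.0230057 − 1)/T = 0.023006, i.e. 2.30%.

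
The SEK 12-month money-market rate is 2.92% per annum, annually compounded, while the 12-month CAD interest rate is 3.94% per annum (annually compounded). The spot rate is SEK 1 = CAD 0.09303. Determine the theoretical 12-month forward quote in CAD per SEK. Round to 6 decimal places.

0.093952

T = 1 year.
Growth of 1 CAD over T: (1 + 0.0394)^1 = 1.039400.
SEK accumulates by (1 + 0.0292)^1 = 1.029200.
CIP: F = S · (grow CAD)/(grow SEK) = 0.09303 × 1.039400/1.029200 = 0.09395198 CAD per SEK.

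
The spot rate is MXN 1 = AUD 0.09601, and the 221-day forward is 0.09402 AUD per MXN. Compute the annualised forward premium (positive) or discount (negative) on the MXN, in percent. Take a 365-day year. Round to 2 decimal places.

-3.42%

T = 221/365 years.
MXN trades forward at -2.07270% vs spot over the period.
×(1/T) gives -3.42% p.a.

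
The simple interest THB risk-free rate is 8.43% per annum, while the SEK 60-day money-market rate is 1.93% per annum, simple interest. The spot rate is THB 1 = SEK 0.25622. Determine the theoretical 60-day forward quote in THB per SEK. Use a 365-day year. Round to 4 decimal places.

3.9445

T = 60/365 years.
SEK growth factor: 1 + 0.0193×60/365 = 1.0031726.
THB growth factor: 1 + 0.0843×60/365 = 1.0138575.
CIP: F = S · (grow SEK)/(grow THB) = 0.25622 × 1.0031726/1.0138575 = 0.2535197 SEK per THB.
Quoted the other way: 1/0.2535197 = 3.9445 THB per SEK.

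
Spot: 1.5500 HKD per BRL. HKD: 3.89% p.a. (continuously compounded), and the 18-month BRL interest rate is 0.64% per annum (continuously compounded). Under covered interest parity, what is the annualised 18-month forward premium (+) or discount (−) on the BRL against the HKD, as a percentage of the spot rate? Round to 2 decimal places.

T = 18/12 years.
No-arbitrage forward: 1.55 × 1.060086 / 1.0096462 = 1.6274347 HKD/BRL.
Annualised premium = (F − S)/S × (1/T) = (1.6274347 − 1.55)/1.55 ÷ (18/12) = 3.33%.

+3.33%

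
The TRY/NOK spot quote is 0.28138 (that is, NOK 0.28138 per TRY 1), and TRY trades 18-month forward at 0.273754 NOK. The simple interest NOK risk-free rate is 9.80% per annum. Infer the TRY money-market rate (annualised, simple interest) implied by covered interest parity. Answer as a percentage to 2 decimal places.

T = 18/12 years.
F/S = 0.273754/0.28138 = 0.9728979 = (growth of NOK) / (growth of TRY).
The NOK side grows by 1 + 0.0980×18/12 = 1.147000.
Hence g_TRY = 1.1789521.
r = (1.1789521 − 1)/(18/12) = 0.119301 → 11.93%.

11.93%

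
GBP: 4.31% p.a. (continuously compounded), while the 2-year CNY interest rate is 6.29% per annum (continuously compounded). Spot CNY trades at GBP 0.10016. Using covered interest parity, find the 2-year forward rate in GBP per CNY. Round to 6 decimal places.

0.096271

T = 2 years.
GBP growth factor: e^(0.0431×2) = 1.0900243.
Growth of 1 CNY over T: e^(0.0629×2) = 1.1340553.
So F = 0.10016 × 1.0900243 / 1.1340553 = 0.09627117 (GBP/CNY).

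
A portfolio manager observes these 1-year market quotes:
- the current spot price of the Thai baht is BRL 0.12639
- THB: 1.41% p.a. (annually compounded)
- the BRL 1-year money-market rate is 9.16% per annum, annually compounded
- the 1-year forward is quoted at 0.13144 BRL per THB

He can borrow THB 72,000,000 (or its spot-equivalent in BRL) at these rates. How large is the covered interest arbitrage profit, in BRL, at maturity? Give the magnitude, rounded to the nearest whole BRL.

BRL 336,529

T = 1 year.
Invest the THB and cover forward: 72,000,000 × 1.014100 × 0.13144 = BRL 9,597,117.89.
Convert at spot and invest in BRL: 72,000,000 × 0.12639 × 1.091600 = BRL 9,933,647.33.
The quoted forward undervalues THB, so borrow THB, convert to BRL at spot, deposit the BRL at 9.16%, and buy THB forward at 0.13144 to cover the loan.
Arbitrage profit = |9,597,117.89 − 9,933,647.33| = BRL 336,529.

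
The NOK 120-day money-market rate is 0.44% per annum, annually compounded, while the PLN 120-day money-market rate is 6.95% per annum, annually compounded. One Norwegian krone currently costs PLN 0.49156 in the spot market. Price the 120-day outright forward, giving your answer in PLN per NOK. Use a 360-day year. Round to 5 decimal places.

0.50196

T = 120/360 years.
PLN accumulates by (1 + 0.0695)^(120/360) = 1.0226498.
Growth of 1 NOK over T: (1 + 0.0044)^(120/360) = 1.0014645.
CIP: F = S · (grow PLN)/(grow NOK) = 0.49156 × 1.0226498/1.0014645 = 0.5019586 PLN per NOK.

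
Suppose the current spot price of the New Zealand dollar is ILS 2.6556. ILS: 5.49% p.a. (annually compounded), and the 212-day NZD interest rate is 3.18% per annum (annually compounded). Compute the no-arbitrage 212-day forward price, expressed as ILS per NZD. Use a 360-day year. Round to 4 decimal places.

T = 212/360 years.
Growth of 1 ILS over T: (1 + 0.0549)^(212/360) = 1.0319743.
NZD growth factor: (1 + 0.0318)^(212/360) = 1.0186061.
Forward (ILS per NZD) = 2.6556 × 1.0319743 / 1.0186061 = 2.690452.

2.6905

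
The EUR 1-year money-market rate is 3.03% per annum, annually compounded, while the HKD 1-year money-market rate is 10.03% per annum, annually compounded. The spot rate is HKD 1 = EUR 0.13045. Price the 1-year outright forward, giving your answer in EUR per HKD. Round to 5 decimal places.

0.12215

T = 1 year.
EUR accumulates by (1 + 0.0303)^1 = 1.030300.
Growth of 1 HKD over T: (1 + 0.1003)^1 = 1.100300.
CIP: F = S · (grow EUR)/(grow HKD) = 0.13045 × 1.030300/1.100300 = 0.1221509 EUR per HKD.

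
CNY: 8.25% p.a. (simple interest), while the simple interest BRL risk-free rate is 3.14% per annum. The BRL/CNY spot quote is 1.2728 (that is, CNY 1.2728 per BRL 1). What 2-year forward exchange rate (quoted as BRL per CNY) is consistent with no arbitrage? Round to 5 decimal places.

T = 2 years.
Growth of 1 CNY over T: 1 + 0.0825×2 = 1.165000.
BRL accumulates by 1 + 0.0314×2 = 1.062800.
Forward (CNY per BRL) = 1.2728 × 1.165000 / 1.062800 = 1.395194.
Quoted the other way: 1/1.395194 = 0.71675 BRL per CNY.

0.71675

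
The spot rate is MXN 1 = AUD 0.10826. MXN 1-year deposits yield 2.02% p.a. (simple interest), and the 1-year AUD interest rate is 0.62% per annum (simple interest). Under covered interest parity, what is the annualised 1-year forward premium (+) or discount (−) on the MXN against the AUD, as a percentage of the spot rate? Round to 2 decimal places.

T = 1 year.
F = S · g_AUD/g_MXN = 0.10826 × 1.006200/1.020200 = 0.10677437.
(F − S)/S ÷ T = (0.10677437 − 0.10826)/0.10826/1 = -0.013723 → -1.37%.

-1.37%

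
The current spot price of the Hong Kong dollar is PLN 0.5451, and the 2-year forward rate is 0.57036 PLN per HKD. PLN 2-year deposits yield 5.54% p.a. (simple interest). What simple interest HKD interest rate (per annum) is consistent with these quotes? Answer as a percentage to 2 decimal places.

3.08%

T = 2 years.
By CIP, F/S equals the PLN-to-HKD growth ratio: 0.57036/0.5451 = 1.0463401.
The PLN side grows by 1 + 0.0554×2 = 1.110800.
Hence g_HKD = 1.0616051.
r = (1.0616051 − 1)/2 = 0.030803 → 3.08%.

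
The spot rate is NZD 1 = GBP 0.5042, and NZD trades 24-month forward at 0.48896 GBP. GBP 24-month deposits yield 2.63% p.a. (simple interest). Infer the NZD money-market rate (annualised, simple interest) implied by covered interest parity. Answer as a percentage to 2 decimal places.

4.27%

T = 2 years.
By CIP, F/S equals the GBP-to-NZD growth ratio: 0.48896/0.5042 = 0.9697739.
The GBP side grows by 1 + 0.0263×2 = 1.052600.
That pins the NZD growth at 1.0854076.
(1.0854076 − 1)/T = 0.042704, i.e. 4.27%.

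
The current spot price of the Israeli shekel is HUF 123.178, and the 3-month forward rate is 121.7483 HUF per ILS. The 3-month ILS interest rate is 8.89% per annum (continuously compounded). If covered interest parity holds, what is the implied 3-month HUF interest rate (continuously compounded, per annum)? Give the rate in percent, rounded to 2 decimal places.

4.22%

T = 3/12 years.
CIP gives F = S · g_HUF/g_ILS, so g_HUF/g_ILS = 121.7483/123.178 = 0.9883932.
The ILS side grows by e^(0.0889×3/12) = 1.0224738.
So the HUF growth factor = 1.0106062.
Take logs: ln 1.0106062 / (3/12) = 0.042201, so 4.22%.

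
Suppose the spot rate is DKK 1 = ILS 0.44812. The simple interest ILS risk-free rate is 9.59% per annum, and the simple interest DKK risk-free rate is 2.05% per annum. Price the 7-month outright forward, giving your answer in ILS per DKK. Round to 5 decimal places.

0.46760

T = 7/12 years.
ILS accumulates by 1 + 0.0959×7/12 = 1.0559417.
DKK accumulates by 1 + 0.0205×7/12 = 1.0119583.
So F = 0.44812 × 1.0559417 / 1.0119583 = 0.4675969 (ILS/DKK).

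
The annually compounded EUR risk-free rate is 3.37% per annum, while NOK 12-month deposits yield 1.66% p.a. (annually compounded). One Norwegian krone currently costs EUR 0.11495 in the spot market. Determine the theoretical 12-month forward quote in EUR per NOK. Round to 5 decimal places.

0.11688

T = 1 year.
EUR growth factor: (1 + 0.0337)^1 = 1.033700.
NOK accumulates by (1 + 0.0166)^1 = 1.016600.
Forward (EUR per NOK) = 0.11495 × 1.033700 / 1.016600 = 0.1168835.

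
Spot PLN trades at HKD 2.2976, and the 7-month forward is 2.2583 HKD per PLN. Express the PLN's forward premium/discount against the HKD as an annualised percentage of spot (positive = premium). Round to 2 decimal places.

-2.93%

T = 7/12 years.
(F − S)/S = (2.2583 − 2.2976)/2.2976 = -0.0171048.
Annualise by dividing by T: -0.0171048 / (7/12) = -0.029323 → -2.93%.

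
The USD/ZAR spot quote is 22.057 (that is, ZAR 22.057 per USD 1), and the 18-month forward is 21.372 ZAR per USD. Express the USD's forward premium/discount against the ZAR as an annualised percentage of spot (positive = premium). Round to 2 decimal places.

T = 18/12 years.
USD trades forward at -3.10559% vs spot over the period.
Per annum: -0.0310559 / (18/12) = -0.020704 = -2.07%.

-2.07%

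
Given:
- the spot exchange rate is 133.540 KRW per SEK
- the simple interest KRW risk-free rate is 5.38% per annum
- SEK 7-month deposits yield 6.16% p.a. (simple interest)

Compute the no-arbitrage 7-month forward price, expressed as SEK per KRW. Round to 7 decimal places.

T = 7/12 years.
KRW growth factor: 1 + 0.0538×7/12 = 1.0313833.
SEK accumulates by 1 + 0.0616×7/12 = 1.0359333.
Forward (KRW per SEK) = 133.54 × 1.0313833 / 1.0359333 = 132.9535.
Invert for SEK per KRW: 1 / 132.9535 = 0.0075214.

0.0075214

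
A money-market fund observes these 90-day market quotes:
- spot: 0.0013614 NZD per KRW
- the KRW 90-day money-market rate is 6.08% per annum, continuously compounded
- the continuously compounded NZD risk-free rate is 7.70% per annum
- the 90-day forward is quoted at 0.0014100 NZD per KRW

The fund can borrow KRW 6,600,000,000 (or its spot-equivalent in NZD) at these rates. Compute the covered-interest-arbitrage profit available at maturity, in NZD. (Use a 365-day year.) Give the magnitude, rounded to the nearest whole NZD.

T = 90/365 years.
Invest the KRW and cover forward: 6,600,000,000 × 1.015104721 × 0.0014100 = NZD 9,446,564.53.
Convert at spot and invest in NZD: 6,600,000,000 × 0.0013614 × 1.019167687 = NZD 9,157,466.27.
The quoted forward overvalues KRW, so borrow NZD, buy KRW at spot, deposit the KRW at 6.08%, and sell the proceeds forward at 0.0014100.
Arbitrage profit = |9,446,564.53 − 9,157,466.27| = NZD 289,098.

NZD 289,098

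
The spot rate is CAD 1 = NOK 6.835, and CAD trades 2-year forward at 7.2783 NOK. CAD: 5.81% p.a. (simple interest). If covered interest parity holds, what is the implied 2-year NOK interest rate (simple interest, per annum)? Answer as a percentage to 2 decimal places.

9.43%

T = 2 years.
By CIP, F/S equals the NOK-to-CAD growth ratio: 7.2783/6.835 = 1.0648574.
The CAD side grows by 1 + 0.0581×2 = 1.116200.
So the NOK growth factor = 1.1885938.
r = (1.1885938 − 1)/2 = 0.094297 → 9.43%.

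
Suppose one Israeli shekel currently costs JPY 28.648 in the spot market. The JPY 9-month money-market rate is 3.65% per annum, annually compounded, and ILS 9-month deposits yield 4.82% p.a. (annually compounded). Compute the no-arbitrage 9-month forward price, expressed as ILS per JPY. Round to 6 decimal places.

T = 9/12 years.
JPY growth factor: (1 + 0.0365)^(9/12) = 1.027252.
Growth of 1 ILS over T: (1 + 0.0482)^(9/12) = 1.0359365.
CIP: F = S · (grow JPY)/(grow ILS) = 28.648 × 1.027252/1.0359365 = 28.40784 JPY per ILS.
Quoted the other way: 1/28.40784 = 0.035202 ILS per JPY.

0.035202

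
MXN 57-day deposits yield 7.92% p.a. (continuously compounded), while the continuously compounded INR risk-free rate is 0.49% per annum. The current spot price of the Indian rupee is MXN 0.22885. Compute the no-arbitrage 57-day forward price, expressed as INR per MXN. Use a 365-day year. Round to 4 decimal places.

4.3193

T = 57/365 years.
Growth of 1 MXN over T: e^(0.0792×57/365) = 1.012445.
INR accumulates by e^(0.0049×57/365) = 1.0007655.
Forward (MXN per INR) = 0.22885 × 1.012445 / 1.0007655 = 0.2315208.
Quoted the other way: 1/0.2315208 = 4.3193 INR per MXN.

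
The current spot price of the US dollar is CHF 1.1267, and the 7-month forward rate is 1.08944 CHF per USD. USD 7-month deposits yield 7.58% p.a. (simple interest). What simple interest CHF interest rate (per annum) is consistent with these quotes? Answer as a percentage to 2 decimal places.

T = 7/12 years.
CIP gives F = S · g_CHF/g_USD, so g_CHF/g_USD = 1.08944/1.1267 = 0.9669300.
The USD side grows by 1 + 0.0758×7/12 = 1.0442167.
Hence g_CHF = 1.0096845.
(1.0096845 − 1)/T = 0.016602, i.e. 1.66%.

1.66%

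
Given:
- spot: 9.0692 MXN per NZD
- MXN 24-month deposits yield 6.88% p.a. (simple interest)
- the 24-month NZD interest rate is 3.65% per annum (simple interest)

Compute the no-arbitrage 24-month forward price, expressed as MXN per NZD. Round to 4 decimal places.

T = 2 years.
MXN accumulates by 1 + 0.0688×2 = 1.137600.
NZD growth factor: 1 + 0.0365×2 = 1.073000.
So F = 9.0692 × 1.137600 / 1.073000 = 9.615211 (MXN/NZD).

9.6152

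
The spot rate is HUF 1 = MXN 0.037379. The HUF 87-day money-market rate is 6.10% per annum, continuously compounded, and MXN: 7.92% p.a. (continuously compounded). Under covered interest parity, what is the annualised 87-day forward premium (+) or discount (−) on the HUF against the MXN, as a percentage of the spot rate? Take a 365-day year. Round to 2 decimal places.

+1.82%

T = 87/365 years.
F = S · g_MXN/g_HUF = 0.037379 × 1.0190571/1.0146459 = 0.037541506.
(F − S)/S ÷ T = (0.037541506 − 0.037379)/0.037379/(87/365) = 0.018240 → 1.82%.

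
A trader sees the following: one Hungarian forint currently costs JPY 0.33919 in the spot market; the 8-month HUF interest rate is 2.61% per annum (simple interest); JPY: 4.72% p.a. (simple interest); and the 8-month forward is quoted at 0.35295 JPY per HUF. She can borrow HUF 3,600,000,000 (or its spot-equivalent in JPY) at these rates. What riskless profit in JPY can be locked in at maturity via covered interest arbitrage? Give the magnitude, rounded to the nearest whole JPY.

JPY 33,221,345

T = 8/12 years.
Keep in HUF, deliver into the forward: 3,600,000,000·1.017400·0.35295 = JPY 1,292,728,788.00.
Swap to JPY now, deposit: 3,600,000,000·0.33919·1.031466666667 = JPY 1,259,507,443.20.
The quoted forward overvalues HUF, so borrow JPY, buy HUF at spot, deposit the HUF at 2.61%, and sell the proceeds forward at 0.35295.
The gap between the two covered legs is JPY 33,221,345.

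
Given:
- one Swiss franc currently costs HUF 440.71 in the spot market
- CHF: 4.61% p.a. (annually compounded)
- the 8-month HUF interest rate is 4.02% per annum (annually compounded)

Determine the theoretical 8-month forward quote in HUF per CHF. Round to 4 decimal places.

T = 8/12 years.
Growth of 1 HUF over T: (1 + 0.0402)^(8/12) = 1.026623575.
CHF accumulates by (1 + 0.0461)^(8/12) = 1.030501911.
So F = 440.71 × 1.026623575 / 1.030501911 = 439.051370 (HUF/CHF).

439.0514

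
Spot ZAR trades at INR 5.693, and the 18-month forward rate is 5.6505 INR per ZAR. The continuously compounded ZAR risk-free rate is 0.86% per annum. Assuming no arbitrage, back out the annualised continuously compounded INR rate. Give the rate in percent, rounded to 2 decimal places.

0.36%

T = 18/12 years.
CIP gives F = S · g_INR/g_ZAR, so g_INR/g_ZAR = 5.6505/5.693 = 0.9925347.
ZAR growth factor: e^(0.0086×18/12) = 1.0129836.
That pins the INR growth at 1.0054214.
Take logs: ln 1.0054214 / (18/12) = 0.003605, so 0.36%.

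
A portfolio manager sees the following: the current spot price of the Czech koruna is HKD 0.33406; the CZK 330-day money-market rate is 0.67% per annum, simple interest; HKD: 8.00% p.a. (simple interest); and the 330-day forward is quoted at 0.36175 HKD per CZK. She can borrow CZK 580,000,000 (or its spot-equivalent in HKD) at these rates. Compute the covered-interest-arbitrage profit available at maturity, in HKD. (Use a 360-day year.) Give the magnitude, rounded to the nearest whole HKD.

HKD 3,140,128

T = 330/360 years.
Invest the CZK and cover forward: 580,000,000 × 1.00614166667 × 0.36175 = HKD 211,103,613.79.
Convert at spot and invest in HKD: 580,000,000 × 0.33406 × 1.07333333333 = HKD 207,963,485.33.
The quoted forward overvalues CZK, so borrow HKD, buy CZK at spot, deposit the CZK at 0.67%, and sell the proceeds forward at 0.36175.
The gap between the two covered legs is HKD 3,140,128.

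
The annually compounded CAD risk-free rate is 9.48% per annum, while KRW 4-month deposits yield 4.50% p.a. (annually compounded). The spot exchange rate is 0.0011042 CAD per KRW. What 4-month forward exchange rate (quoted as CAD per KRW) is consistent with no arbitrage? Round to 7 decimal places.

T = 4/12 years.
CAD accumulates by (1 + 0.0948)^(4/12) = 1.0306509.
KRW growth factor: (1 + 0.0450)^(4/12) = 1.0147805.
So F = 0.0011042 × 1.0306509 / 1.0147805 = 0.001121469 (CAD/KRW).

0.0011215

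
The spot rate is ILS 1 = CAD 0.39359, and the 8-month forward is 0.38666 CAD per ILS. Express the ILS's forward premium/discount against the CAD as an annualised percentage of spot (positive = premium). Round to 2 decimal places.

-2.64%

T = 8/12 years.
ILS trades forward at -1.76072% vs spot over the period.
Annualise by dividing by T: -0.0176072 / (8/12) = -0.026411 → -2.64%.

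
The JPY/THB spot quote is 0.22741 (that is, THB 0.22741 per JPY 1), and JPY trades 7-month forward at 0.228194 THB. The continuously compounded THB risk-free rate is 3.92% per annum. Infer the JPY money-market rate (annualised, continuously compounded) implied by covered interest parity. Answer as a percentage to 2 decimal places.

3.33%

T = 7/12 years.
CIP gives F = S · g_THB/g_JPY, so g_THB/g_JPY = 0.228194/0.22741 = 1.0034475.
THB growth factor: e^(0.0392×7/12) = 1.0231301.
So the JPY growth factor = 1.019615.
Take logs: ln 1.019615 / (7/12) = 0.033300, so 3.33%.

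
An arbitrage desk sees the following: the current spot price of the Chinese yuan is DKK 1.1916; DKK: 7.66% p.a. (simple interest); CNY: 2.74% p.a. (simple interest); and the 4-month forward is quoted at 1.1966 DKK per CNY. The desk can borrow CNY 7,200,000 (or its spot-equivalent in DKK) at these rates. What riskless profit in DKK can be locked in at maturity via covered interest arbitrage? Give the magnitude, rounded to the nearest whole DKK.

DKK 104,375

T = 4/12 years.
Route A — deposit CNY, sell forward: 7,200,000 × 1.009133333 × 1.1966 = DKK 8,694,208.41.
Route B — convert at spot, deposit DKK: 7,200,000 × 1.1916 × 1.025533333 = DKK 8,798,583.74.
The quoted forward undervalues CNY, so borrow CNY, convert to DKK at spot, deposit the DKK at 7.66%, and buy CNY forward at 1.1966 to cover the loan.
Profit = 8,798,583.74 − 8,694,208.41 = DKK 104,375.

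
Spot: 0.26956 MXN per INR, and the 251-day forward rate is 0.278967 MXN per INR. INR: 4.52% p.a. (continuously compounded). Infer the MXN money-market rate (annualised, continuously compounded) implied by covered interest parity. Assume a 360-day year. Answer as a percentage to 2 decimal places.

9.44%

T = 251/360 years.
F/S = 0.278967/0.26956 = 1.0348976 = (growth of MXN) / (growth of INR).
INR growth factor: e^(0.0452×251/360) = 1.0320163.
Hence g_MXN = 1.0680312.
r = ln(1.0680312)/(251/360) = 0.094399 → 9.44%.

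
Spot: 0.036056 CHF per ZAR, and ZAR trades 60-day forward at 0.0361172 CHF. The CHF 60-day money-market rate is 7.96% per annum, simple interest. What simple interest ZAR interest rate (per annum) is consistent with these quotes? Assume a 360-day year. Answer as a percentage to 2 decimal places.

T = 60/360 years.
F/S = 0.0361172/0.036056 = 1.0016974 = (growth of CHF) / (growth of ZAR).
The CHF side grows by 1 + 0.0796×60/360 = 1.0132667.
So the ZAR growth factor = 1.0115497.
(1.0115497 − 1)/T = 0.069298, i.e. 6.93%.

6.93%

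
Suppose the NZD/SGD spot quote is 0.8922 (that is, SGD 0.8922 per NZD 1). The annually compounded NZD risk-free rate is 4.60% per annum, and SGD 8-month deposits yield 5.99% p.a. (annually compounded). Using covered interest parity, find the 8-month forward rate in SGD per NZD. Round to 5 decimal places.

T = 8/12 years.
Growth of 1 SGD over T: (1 + 0.0599)^(8/12) = 1.0395449.
NZD growth factor: (1 + 0.0460)^(8/12) = 1.0304362.
Forward (SGD per NZD) = 0.8922 × 1.0395449 / 1.0304362 = 0.9000867.

0.90009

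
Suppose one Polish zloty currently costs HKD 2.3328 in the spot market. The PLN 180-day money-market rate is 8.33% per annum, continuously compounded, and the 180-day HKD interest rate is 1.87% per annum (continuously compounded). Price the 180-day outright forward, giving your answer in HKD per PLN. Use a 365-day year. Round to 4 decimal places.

2.2597

T = 180/365 years.
HKD growth factor: e^(0.0187×180/365) = 1.0092646.
PLN accumulates by e^(0.0833×180/365) = 1.0419349.
So F = 2.3328 × 1.0092646 / 1.0419349 = 2.259654 (HKD/PLN).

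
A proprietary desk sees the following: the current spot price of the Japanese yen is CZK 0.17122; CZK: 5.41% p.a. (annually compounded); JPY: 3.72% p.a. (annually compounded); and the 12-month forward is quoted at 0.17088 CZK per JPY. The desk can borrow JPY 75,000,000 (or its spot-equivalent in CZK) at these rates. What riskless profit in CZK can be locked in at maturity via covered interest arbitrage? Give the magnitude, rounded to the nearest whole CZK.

CZK 243,470

T = 1 year.
Invest the JPY and cover forward: 75,000,000 × 1.037200 × 0.17088 = CZK 13,292,755.20.
Convert at spot and invest in CZK: 75,000,000 × 0.17122 × 1.054100 = CZK 13,536,225.15.
The quoted forward undervalues JPY, so borrow JPY, convert to CZK at spot, deposit the CZK at 5.41%, and buy JPY forward at 0.17088 to cover the loan.
The gap between the two covered legs is CZK 243,470.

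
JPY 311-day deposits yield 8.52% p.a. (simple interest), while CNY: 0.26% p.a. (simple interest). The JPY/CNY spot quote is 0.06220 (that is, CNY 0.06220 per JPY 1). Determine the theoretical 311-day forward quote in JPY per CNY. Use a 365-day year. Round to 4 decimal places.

17.2062

T = 311/365 years.
CNY growth factor: 1 + 0.0026×311/365 = 1.00221534.
JPY accumulates by 1 + 0.0852×311/365 = 1.07259507.
Forward (CNY per JPY) = 0.0622 × 1.00221534 / 1.07259507 = 0.058118666.
Quoted the other way: 1/0.058118666 = 17.2062 JPY per CNY.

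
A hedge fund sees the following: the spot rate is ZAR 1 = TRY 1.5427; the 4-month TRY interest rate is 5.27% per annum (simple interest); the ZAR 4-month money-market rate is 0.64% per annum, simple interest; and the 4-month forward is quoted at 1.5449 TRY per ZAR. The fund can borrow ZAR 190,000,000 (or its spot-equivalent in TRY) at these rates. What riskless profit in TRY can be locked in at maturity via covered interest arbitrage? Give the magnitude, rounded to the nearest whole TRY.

T = 4/12 years.
Route A — deposit ZAR, sell forward: 190,000,000 × 1.00213333333 × 1.5449 = TRY 294,157,199.47.
Route B — convert at spot, deposit TRY: 190,000,000 × 1.5427 × 1.01756666667 = TRY 298,262,018.37.
The quoted forward undervalues ZAR, so borrow ZAR, convert to TRY at spot, deposit the TRY at 5.27%, and buy ZAR forward at 1.5449 to cover the loan.
Arbitrage profit = |294,157,199.47 − 298,262,018.37| = TRY 4,104,819.

TRY 4,104,819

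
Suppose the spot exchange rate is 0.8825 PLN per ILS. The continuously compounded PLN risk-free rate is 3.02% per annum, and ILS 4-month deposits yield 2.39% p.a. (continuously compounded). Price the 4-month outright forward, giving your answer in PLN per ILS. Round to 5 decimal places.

T = 4/12 years.
PLN growth factor: e^(0.0302×4/12) = 1.0101175.
Growth of 1 ILS over T: e^(0.0239×4/12) = 1.0079985.
CIP: F = S · (grow PLN)/(grow ILS) = 0.8825 × 1.0101175/1.0079985 = 0.8843552 PLN per ILS.

0.88436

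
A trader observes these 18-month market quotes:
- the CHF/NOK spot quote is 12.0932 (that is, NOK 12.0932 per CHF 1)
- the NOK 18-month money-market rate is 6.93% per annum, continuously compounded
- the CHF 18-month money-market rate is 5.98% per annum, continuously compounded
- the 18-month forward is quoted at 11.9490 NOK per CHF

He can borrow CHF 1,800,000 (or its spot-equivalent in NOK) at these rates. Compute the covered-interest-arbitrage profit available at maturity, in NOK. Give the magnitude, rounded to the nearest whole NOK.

NOK 625,648

T = 18/12 years.
Invest the CHF and cover forward: 1,800,000 × 1.0938460807 × 11.9490 = NOK 23,526,660.27.
Convert at spot and invest in NOK: 1,800,000 × 12.0932 × 1.1095449763 = NOK 24,152,308.75.
The quoted forward undervalues CHF, so borrow CHF, convert to NOK at spot, deposit the NOK at 6.93%, and buy CHF forward at 11.9490 to cover the loan.
Arbitrage profit = |23,526,660.27 − 24,152,308.75| = NOK 625,648.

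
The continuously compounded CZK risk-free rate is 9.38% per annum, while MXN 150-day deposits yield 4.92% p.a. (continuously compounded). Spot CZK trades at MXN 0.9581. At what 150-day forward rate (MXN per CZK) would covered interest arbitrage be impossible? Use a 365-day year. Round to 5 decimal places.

T = 150/365 years.
MXN accumulates by e^(0.0492×150/365) = 1.020425.
CZK growth factor: e^(0.0938×150/365) = 1.0393006.
Forward (MXN per CZK) = 0.9581 × 1.020425 / 1.0393006 = 0.9406992.

0.94070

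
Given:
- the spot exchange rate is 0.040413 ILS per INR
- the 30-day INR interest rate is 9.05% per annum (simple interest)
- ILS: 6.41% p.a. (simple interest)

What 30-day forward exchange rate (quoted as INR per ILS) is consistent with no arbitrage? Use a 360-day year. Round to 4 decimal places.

T = 30/360 years.
ILS growth factor: 1 + 0.0641×30/360 = 1.00534167.
Growth of 1 INR over T: 1 + 0.0905×30/360 = 1.00754167.
Forward (ILS per INR) = 0.040413 × 1.00534167 / 1.00754167 = 0.040324757.
Invert for INR per ILS: 1 / 0.040324757 = 24.7987.

24.7987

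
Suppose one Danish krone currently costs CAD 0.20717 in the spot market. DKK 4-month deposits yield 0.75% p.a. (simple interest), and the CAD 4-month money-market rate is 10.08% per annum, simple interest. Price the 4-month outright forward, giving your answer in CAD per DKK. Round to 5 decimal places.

0.21360

T = 4/12 years.
Growth of 1 CAD over T: 1 + 0.1008×4/12 = 1.033600.
DKK growth factor: 1 + 0.0075×4/12 = 1.002500.
Forward (CAD per DKK) = 0.20717 × 1.033600 / 1.002500 = 0.2135969.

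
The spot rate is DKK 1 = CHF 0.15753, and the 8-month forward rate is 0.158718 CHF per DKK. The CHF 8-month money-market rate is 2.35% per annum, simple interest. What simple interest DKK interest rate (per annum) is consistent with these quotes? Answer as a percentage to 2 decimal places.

1.21%

T = 8/12 years.
CIP gives F = S · g_CHF/g_DKK, so g_CHF/g_DKK = 0.158718/0.15753 = 1.0075414.
The CHF side grows by 1 + 0.0235×8/12 = 1.0156667.
So the DKK growth factor = 1.0080645.
r = (1.0080645 − 1)/(8/12) = 0.012097 → 1.21%.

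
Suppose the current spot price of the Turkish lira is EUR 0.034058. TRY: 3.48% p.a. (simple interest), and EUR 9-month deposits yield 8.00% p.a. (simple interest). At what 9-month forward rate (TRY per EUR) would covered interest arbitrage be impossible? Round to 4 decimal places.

28.4227

T = 9/12 years.
Growth of 1 EUR over T: 1 + 0.0800×9/12 = 1.060000.
TRY growth factor: 1 + 0.0348×9/12 = 1.026100.
CIP: F = S · (grow EUR)/(grow TRY) = 0.034058 × 1.060000/1.026100 = 0.035183199 EUR per TRY.
Quoted the other way: 1/0.035183199 = 28.4227 TRY per EUR.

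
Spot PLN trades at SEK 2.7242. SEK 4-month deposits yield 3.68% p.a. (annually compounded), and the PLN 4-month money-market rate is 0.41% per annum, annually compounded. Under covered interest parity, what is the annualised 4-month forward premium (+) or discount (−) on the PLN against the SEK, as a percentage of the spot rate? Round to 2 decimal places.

+3.22%

T = 4/12 years.
F = S · g_SEK/g_PLN = 2.7242 × 1.0121192/1.0013648 = 2.7534572.
(F − S)/S ÷ T = (2.7534572 − 2.7242)/2.7242/(4/12) = 0.032219 → 3.22%.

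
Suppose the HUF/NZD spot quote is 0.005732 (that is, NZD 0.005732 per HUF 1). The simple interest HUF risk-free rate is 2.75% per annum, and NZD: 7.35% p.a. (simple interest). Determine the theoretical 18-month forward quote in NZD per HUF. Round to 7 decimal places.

T = 18/12 years.
NZD growth factor: 1 + 0.0735×18/12 = 1.110250.
Growth of 1 HUF over T: 1 + 0.0275×18/12 = 1.041250.
So F = 0.005732 × 1.110250 / 1.041250 = 0.006111840 (NZD/HUF).

0.0061118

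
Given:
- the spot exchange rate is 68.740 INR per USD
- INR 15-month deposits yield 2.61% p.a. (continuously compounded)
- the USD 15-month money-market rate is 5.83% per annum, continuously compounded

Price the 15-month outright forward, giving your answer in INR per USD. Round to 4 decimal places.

66.0282

T = 15/12 years.
INR accumulates by e^(0.0261×15/12) = 1.03316303.
Growth of 1 USD over T: e^(0.0583×15/12) = 1.07559608.
CIP: F = S · (grow INR)/(grow USD) = 68.74 × 1.03316303/1.07559608 = 66.028157 INR per USD.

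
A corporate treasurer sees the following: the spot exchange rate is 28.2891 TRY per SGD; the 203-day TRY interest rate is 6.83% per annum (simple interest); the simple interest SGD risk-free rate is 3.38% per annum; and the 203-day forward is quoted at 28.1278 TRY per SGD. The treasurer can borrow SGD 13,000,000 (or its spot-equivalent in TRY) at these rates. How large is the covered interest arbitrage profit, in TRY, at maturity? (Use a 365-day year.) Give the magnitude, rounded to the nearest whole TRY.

TRY 9,192,744

T = 203/365 years.
Keep in SGD, deliver into the forward: 13,000,000·1.01879835616·28.1278 = TRY 372,535,233.23.
Swap to TRY now, deposit: 13,000,000·28.2891·1.0379860274 = TRY 381,727,976.86.
The quoted forward undervalues SGD, so borrow SGD, convert to TRY at spot, deposit the TRY at 6.83%, and buy SGD forward at 28.1278 to cover the loan.
Arbitrage profit = |372,535,233.23 − 381,727,976.86| = TRY 9,192,744.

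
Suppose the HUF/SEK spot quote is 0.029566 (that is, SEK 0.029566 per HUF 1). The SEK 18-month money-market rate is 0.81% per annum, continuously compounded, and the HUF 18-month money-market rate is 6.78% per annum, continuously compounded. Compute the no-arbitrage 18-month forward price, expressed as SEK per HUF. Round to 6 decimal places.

T = 18/12 years.
SEK growth factor: e^(0.0081×18/12) = 1.0122241.
HUF growth factor: e^(0.0678×18/12) = 1.1070513.
Forward (SEK per HUF) = 0.029566 × 1.0122241 / 1.1070513 = 0.02703345.

0.027033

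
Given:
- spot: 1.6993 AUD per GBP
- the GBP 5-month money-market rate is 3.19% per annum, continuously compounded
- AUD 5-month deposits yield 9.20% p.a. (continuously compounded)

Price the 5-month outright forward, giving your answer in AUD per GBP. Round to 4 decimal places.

1.7424

T = 5/12 years.
Growth of 1 AUD over T: e^(0.0920×5/12) = 1.0390775.
GBP accumulates by e^(0.0319×5/12) = 1.0133804.
CIP: F = S · (grow AUD)/(grow GBP) = 1.6993 × 1.0390775/1.0133804 = 1.742391 AUD per GBP.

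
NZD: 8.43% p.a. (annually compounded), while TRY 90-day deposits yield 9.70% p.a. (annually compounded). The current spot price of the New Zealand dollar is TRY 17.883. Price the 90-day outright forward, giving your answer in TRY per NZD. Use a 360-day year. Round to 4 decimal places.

T = 90/360 years.
Growth of 1 TRY over T: (1 + 0.0970)^(90/360) = 1.02341471.
Growth of 1 NZD over T: (1 + 0.0843)^(90/360) = 1.02043974.
Forward (TRY per NZD) = 17.883 × 1.02341471 / 1.02043974 = 17.935136.

17.9351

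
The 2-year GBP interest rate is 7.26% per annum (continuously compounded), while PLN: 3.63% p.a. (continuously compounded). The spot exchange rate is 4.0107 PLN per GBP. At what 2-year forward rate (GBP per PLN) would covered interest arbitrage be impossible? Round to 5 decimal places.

0.26811

T = 2 years.
PLN accumulates by e^(0.0363×2) = 1.0753003.
Growth of 1 GBP over T: e^(0.0726×2) = 1.1562708.
Forward (PLN per GBP) = 4.0107 × 1.0753003 / 1.1562708 = 3.729842.
Invert for GBP per PLN: 1 / 3.729842 = 0.26811.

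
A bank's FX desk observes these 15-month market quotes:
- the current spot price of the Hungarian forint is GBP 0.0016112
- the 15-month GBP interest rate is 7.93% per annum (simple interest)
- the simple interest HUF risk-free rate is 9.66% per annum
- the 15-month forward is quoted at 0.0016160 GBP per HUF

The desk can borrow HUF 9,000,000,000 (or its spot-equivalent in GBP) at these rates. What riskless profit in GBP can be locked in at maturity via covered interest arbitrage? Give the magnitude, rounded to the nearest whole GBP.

T = 15/12 years.
Route A — deposit HUF, sell forward: 9,000,000,000 × 1.120750 × 0.0016160 = GBP 16,300,188.00.
Route B — convert at spot, deposit GBP: 9,000,000,000 × 0.0016112 × 1.099125 = GBP 15,938,191.80.
The quoted forward overvalues HUF, so borrow GBP, buy HUF at spot, deposit the HUF at 9.66%, and sell the proceeds forward at 0.0016160.
The gap between the two covered legs is GBP 361,996.

GBP 361,996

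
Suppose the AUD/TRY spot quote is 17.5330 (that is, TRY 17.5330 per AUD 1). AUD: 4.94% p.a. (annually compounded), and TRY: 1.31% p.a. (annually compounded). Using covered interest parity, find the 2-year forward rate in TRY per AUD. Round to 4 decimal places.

16.3410

T = 2 years.
TRY accumulates by (1 + 0.0131)^2 = 1.02637161.
AUD accumulates by (1 + 0.0494)^2 = 1.10124036.
Forward (TRY per AUD) = 17.533 × 1.02637161 / 1.10124036 = 16.341004.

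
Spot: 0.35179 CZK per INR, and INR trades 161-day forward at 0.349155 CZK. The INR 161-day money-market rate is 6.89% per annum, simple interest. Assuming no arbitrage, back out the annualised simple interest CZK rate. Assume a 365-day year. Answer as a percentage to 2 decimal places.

5.14%

T = 161/365 years.
By CIP, F/S equals the CZK-to-INR growth ratio: 0.349155/0.35179 = 0.9925097.
The INR side grows by 1 + 0.0689×161/365 = 1.0303915.
That pins the CZK growth at 1.0226736.
r = (1.0226736 − 1)/(161/365) = 0.051403 → 5.14%.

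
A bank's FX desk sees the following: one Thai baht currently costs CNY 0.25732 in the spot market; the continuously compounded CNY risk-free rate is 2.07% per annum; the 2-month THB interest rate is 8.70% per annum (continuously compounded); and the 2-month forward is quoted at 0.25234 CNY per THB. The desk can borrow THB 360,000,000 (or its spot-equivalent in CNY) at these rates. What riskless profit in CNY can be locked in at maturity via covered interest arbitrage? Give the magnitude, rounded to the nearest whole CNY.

T = 2/12 years.
Keep in THB, deliver into the forward: 360,000,000·1.014605635·0.25234 = CNY 92,169,210.94.
Swap to CNY now, deposit: 360,000,000·0.25732·1.0034559581 = CNY 92,955,343.37.
The quoted forward undervalues THB, so borrow THB, convert to CNY at spot, deposit the CNY at 2.07%, and buy THB forward at 0.25234 to cover the loan.
Profit = 92,955,343.37 − 92,169,210.94 = CNY 786,132.

CNY 786,132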